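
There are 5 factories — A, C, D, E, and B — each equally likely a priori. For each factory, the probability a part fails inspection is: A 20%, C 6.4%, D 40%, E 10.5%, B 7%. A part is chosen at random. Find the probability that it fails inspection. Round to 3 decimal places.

Since the prior is uniform, the posterior is proportional to the likelihood:
  A: 0.2
  C: 0.064
  D: 0.4
  E: 0.105
  B: 0.07
P(nonconforming) = (1/5) × (0.2 + 0.064 + 0.4 + 0.105 + 0.07) = 0.839/5 ≈ 0.168.

0.168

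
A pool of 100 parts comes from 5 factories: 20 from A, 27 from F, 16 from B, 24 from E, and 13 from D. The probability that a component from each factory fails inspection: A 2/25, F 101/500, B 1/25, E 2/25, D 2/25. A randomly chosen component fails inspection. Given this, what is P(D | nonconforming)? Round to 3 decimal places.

By Bayes' rule, posterior ∝ prior × likelihood:
  A: 0.2 × 0.08 = 0.016
  F: 0.27 × 0.202 = 0.05454
  B: 0.16 × 0.04 = 0.0064
  E: 0.24 × 0.08 = 0.0192
  D: 0.13 × 0.08 = 0.0104
Normalizing constant = 0.10654.
P(D | evidence) = 0.0104 / 0.10654 ≈ 0.098.

0.098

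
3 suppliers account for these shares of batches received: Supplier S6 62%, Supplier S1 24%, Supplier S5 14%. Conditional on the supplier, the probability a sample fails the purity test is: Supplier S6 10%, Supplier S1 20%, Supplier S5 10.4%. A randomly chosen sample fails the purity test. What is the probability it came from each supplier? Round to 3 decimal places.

Supplier S6 0.498, Supplier S1 0.385, Supplier S5 0.117

Prior × likelihood for each hypothesis:
  Supplier S6: 0.62 × 0.1 = 0.062
  Supplier S1: 0.24 × 0.2 = 0.048
  Supplier S5: 0.14 × 0.104 = 0.01456
Normalizing constant = 0.12456.
P(Supplier S6 | off-spec) = 0.062/0.12456 ≈ 0.498
P(Supplier S1 | off-spec) = 0.048/0.12456 ≈ 0.385
P(Supplier S5 | off-spec) = 0.01456/0.12456 ≈ 0.117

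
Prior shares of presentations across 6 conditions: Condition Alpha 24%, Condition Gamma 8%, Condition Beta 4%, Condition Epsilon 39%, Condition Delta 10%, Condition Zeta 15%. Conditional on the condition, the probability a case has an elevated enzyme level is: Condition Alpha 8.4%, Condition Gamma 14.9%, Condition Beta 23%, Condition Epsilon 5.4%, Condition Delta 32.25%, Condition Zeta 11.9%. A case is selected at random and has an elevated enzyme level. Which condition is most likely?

Condition Delta

Unnormalized posteriors (prior × likelihood):
  Condition Alpha: 0.24 × 0.084 = 0.02016
  Condition Gamma: 0.08 × 0.149 = 0.01192
  Condition Beta: 0.04 × 0.23 = 0.0092
  Condition Epsilon: 0.39 × 0.054 = 0.02106
  Condition Delta: 0.1 × 0.3225 = 0.03225
  Condition Zeta: 0.15 × 0.119 = 0.01785
Sum = 0.11244.
Largest term belongs to Condition Delta, so Condition Delta is most probable.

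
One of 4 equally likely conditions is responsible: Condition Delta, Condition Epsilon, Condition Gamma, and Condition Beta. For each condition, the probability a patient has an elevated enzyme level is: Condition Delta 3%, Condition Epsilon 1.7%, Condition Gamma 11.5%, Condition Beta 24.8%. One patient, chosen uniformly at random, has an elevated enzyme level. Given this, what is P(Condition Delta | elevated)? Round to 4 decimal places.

Since the prior is uniform, the posterior is proportional to the likelihood:
  Condition Delta: 0.03
  Condition Epsilon: 0.017
  Condition Gamma: 0.115
  Condition Beta: 0.248
Normalizing constant = 0.41.
P(Condition Delta | evidence) = 0.03 / 0.41 ≈ 0.0732.

0.0732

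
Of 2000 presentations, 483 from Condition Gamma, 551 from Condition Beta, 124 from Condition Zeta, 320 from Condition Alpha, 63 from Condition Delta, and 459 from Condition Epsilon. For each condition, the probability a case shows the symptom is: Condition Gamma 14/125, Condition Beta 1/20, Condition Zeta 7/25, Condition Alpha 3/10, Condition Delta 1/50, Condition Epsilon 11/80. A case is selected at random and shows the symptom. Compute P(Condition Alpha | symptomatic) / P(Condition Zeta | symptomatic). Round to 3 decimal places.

By Bayes' rule, posterior ∝ prior × likelihood:
  Condition Gamma: 0.2415 × 0.112 = 0.027048
  Condition Beta: 0.2755 × 0.05 = 0.013775
  Condition Zeta: 0.062 × 0.28 = 0.01736
  Condition Alpha: 0.16 × 0.3 = 0.048
  Condition Delta: 0.0315 × 0.02 = 0.00063
  Condition Epsilon: 0.2295 × 0.1375 = 0.03155625
Total = 0.13836925.
The ratio is 0.048 / 0.01736 (the normalizer cancels) = 2.765.

2.765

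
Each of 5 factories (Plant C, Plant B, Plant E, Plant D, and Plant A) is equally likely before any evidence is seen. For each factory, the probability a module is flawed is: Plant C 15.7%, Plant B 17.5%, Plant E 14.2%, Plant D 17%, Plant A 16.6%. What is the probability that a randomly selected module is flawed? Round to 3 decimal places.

0.162

With a uniform prior (1/5 each), posterior ∝ likelihood:
  Plant C: 0.157
  Plant B: 0.175
  Plant E: 0.142
  Plant D: 0.17
  Plant A: 0.166
P(flawed) = (1/5) × (0.157 + 0.175 + 0.142 + 0.17 + 0.166) = 0.81/5 ≈ 0.162.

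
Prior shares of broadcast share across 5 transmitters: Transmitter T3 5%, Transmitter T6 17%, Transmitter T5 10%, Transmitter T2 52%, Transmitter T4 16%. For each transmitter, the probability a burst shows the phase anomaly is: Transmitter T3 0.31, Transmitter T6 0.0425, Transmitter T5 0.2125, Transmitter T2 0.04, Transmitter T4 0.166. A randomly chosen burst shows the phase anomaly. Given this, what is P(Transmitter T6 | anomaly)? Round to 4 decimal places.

Prior × likelihood for each hypothesis:
  Transmitter T3: 0.05 × 0.31 = 0.0155
  Transmitter T6: 0.17 × 0.0425 = 0.007225
  Transmitter T5: 0.1 × 0.2125 = 0.02125
  Transmitter T2: 0.52 × 0.04 = 0.0208
  Transmitter T4: 0.16 × 0.166 = 0.02656
Normalizing constant = 0.091335.
P(Transmitter T6 | evidence) = 0.007225 / 0.091335 ≈ 0.0791.

0.0791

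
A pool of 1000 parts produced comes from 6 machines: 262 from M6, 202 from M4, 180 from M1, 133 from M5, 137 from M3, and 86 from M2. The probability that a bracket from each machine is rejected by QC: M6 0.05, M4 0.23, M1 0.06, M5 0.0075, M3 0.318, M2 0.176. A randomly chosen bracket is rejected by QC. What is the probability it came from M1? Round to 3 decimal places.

0.083

Unnormalized posteriors (prior × likelihood):
  M6: 0.262 × 0.05 = 0.0131
  M4: 0.202 × 0.23 = 0.04646
  M1: 0.18 × 0.06 = 0.0108
  M5: 0.133 × 0.0075 = 0.0009975
  M3: 0.137 × 0.318 = 0.043566
  M2: 0.086 × 0.176 = 0.015136
Normalizing constant = 0.1300595.
P(M1 | evidence) = 0.0108 / 0.1300595 ≈ 0.083.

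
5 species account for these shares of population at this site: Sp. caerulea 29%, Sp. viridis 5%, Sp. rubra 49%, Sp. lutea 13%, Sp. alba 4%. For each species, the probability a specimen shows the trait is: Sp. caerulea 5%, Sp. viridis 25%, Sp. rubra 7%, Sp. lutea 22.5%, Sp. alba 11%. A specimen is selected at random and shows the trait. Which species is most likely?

By Bayes' rule, posterior ∝ prior × likelihood:
  Sp. caerulea: 0.29 × 0.05 = 0.0145
  Sp. viridis: 0.05 × 0.25 = 0.0125
  Sp. rubra: 0.49 × 0.07 = 0.0343
  Sp. lutea: 0.13 × 0.225 = 0.02925
  Sp. alba: 0.04 × 0.11 = 0.0044
Normalizing constant = 0.09495.
Largest term belongs to Sp. rubra, so Sp. rubra is most probable.

Sp. rubra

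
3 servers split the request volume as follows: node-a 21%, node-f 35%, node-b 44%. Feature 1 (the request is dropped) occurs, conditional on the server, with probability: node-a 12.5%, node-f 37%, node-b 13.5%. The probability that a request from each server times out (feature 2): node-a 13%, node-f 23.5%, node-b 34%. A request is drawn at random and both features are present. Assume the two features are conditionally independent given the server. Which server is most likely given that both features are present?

Prior × likelihood for each hypothesis:
  node-a: 0.21 × 0.125 × 0.13 = 0.0034125
  node-f: 0.35 × 0.37 × 0.235 = 0.0304325
  node-b: 0.44 × 0.135 × 0.34 = 0.020196
Normalizing constant = 0.054041.
Largest term belongs to node-f, so node-f is most probable.

node-f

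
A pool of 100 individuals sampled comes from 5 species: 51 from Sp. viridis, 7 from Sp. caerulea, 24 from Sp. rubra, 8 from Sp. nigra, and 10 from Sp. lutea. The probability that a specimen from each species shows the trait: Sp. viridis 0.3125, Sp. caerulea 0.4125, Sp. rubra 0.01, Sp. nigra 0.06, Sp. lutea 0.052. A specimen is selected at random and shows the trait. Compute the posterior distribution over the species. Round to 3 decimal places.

Compute prior × likelihood for every hypothesis:
  Sp. viridis: 0.51 × 0.3125 = 0.159375
  Sp. caerulea: 0.07 × 0.4125 = 0.028875
  Sp. rubra: 0.24 × 0.01 = 0.0024
  Sp. nigra: 0.08 × 0.06 = 0.0048
  Sp. lutea: 0.1 × 0.052 = 0.0052
Sum = 0.20065.
P(Sp. viridis | trait) = 0.159375/0.20065 ≈ 0.794
P(Sp. caerulea | trait) = 0.028875/0.20065 ≈ 0.144
P(Sp. rubra | trait) = 0.0024/0.20065 ≈ 0.012
P(Sp. nigra | trait) = 0.0048/0.20065 ≈ 0.024
P(Sp. lutea | trait) = 0.0052/0.20065 ≈ 0.026

Sp. viridis 0.794, Sp. caerulea 0.144, Sp. rubra 0.012, Sp. nigra 0.024, Sp. lutea 0.026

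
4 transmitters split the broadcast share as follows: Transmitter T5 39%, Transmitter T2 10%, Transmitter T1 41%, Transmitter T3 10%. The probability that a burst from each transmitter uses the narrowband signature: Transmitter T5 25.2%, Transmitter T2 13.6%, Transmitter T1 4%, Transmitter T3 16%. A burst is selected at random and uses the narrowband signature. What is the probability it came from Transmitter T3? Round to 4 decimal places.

0.1109

Compute prior × likelihood for every hypothesis:
  Transmitter T5: 0.39 × 0.252 = 0.09828
  Transmitter T2: 0.1 × 0.136 = 0.0136
  Transmitter T1: 0.41 × 0.04 = 0.0164
  Transmitter T3: 0.1 × 0.16 = 0.016
Total = 0.14428.
P(Transmitter T3 | evidence) = 0.016 / 0.14428 ≈ 0.1109.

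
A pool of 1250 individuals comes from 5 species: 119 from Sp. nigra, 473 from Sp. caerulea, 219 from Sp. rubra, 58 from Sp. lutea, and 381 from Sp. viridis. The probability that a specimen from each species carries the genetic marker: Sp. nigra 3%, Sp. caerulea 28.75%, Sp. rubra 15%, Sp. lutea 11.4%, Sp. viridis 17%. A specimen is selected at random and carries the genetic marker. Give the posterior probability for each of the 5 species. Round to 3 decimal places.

Compute prior × likelihood for every hypothesis:
  Sp. nigra: 0.0952 × 0.03 = 0.002856
  Sp. caerulea: 0.3784 × 0.2875 = 0.10879
  Sp. rubra: 0.1752 × 0.15 = 0.02628
  Sp. lutea: 0.0464 × 0.114 = 0.0052896
  Sp. viridis: 0.3048 × 0.17 = 0.051816
Total = 0.1950316.
P(Sp. nigra | marker) = 0.002856/0.1950316 ≈ 0.015
P(Sp. caerulea | marker) = 0.10879/0.1950316 ≈ 0.558
P(Sp. rubra | marker) = 0.02628/0.1950316 ≈ 0.135
P(Sp. lutea | marker) = 0.0052896/0.1950316 ≈ 0.027
P(Sp. viridis | marker) = 0.051816/0.1950316 ≈ 0.266

Sp. nigra 0.015, Sp. caerulea 0.558, Sp. rubra 0.135, Sp. lutea 0.027, Sp. viridis 0.266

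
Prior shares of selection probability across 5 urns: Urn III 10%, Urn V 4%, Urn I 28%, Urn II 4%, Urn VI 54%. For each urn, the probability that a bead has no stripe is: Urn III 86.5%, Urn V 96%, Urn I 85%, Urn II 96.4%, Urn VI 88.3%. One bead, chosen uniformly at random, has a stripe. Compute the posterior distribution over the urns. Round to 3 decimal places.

Urn III 0.111, Urn V 0.013, Urn I 0.345, Urn II 0.012, Urn VI 0.519

Taking complements, P(striped | each) = Urn III 0.135, Urn V 0.04, Urn I 0.15, Urn II 0.036, Urn VI 0.117.
Prior × likelihood for each hypothesis:
  Urn III: 0.1 × 0.135 = 0.0135
  Urn V: 0.04 × 0.04 = 0.0016
  Urn I: 0.28 × 0.15 = 0.042
  Urn II: 0.04 × 0.036 = 0.00144
  Urn VI: 0.54 × 0.117 = 0.06318
Sum = 0.12172.
P(Urn III | striped) = 0.0135/0.12172 ≈ 0.111
P(Urn V | striped) = 0.0016/0.12172 ≈ 0.013
P(Urn I | striped) = 0.042/0.12172 ≈ 0.345
P(Urn II | striped) = 0.00144/0.12172 ≈ 0.012
P(Urn VI | striped) = 0.06318/0.12172 ≈ 0.519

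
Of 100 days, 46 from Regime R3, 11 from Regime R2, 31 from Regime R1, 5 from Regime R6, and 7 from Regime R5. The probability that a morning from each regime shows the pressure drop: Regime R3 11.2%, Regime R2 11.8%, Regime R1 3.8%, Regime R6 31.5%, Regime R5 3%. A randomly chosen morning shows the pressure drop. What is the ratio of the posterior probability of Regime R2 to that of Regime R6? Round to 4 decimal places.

By Bayes' rule, posterior ∝ prior × likelihood:
  Regime R3: 0.46 × 0.112 = 0.05152
  Regime R2: 0.11 × 0.118 = 0.01298
  Regime R1: 0.31 × 0.038 = 0.01178
  Regime R6: 0.05 × 0.315 = 0.01575
  Regime R5: 0.07 × 0.03 = 0.0021
Sum = 0.09413.
The ratio is 0.01298 / 0.01575 (the normalizer cancels) = 0.8241.

0.8241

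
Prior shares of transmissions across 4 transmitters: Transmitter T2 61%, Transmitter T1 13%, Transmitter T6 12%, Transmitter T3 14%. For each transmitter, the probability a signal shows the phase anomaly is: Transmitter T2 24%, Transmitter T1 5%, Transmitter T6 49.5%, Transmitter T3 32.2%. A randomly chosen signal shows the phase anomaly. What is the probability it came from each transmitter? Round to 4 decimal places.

Unnormalized posteriors (prior × likelihood):
  Transmitter T2: 0.61 × 0.24 = 0.1464
  Transmitter T1: 0.13 × 0.05 = 0.0065
  Transmitter T6: 0.12 × 0.495 = 0.0594
  Transmitter T3: 0.14 × 0.322 = 0.04508
Total = 0.25738.
P(Transmitter T2 | anomaly) = 0.1464/0.25738 ≈ 0.5688
P(Transmitter T1 | anomaly) = 0.0065/0.25738 ≈ 0.0253
P(Transmitter T6 | anomaly) = 0.0594/0.25738 ≈ 0.2308
P(Transmitter T3 | anomaly) = 0.04508/0.25738 ≈ 0.1751
(Check: 0.5688+0.0253+0.2308+0.1751 = 1.0000.)

Transmitter T2 0.5688, Transmitter T1 0.0253, Transmitter T6 0.2308, Transmitter T3 0.1751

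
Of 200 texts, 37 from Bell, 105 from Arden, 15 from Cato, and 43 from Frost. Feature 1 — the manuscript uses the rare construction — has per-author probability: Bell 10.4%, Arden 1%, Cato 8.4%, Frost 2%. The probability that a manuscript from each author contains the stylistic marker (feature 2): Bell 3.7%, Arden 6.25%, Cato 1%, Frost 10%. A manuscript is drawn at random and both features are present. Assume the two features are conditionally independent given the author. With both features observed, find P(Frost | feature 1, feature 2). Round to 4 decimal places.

By Bayes' rule, posterior ∝ prior × likelihood:
  Bell: 0.185 × 0.104 × 0.037 = 0.00071188
  Arden: 0.525 × 0.01 × 0.0625 = 0.000328125
  Cato: 0.075 × 0.084 × 0.01 = 0.000063
  Frost: 0.215 × 0.02 × 0.1 = 0.00043
Normalizing constant = 0.001533005.
P(Frost | evidence) = 0.00043 / 0.001533005 ≈ 0.2805.

0.2805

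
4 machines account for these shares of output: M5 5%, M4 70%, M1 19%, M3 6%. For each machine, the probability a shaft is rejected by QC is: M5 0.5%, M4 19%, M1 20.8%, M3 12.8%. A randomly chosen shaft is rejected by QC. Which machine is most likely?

By Bayes' rule, posterior ∝ prior × likelihood:
  M5: 0.05 × 0.005 = 0.00025
  M4: 0.7 × 0.19 = 0.133
  M1: 0.19 × 0.208 = 0.03952
  M3: 0.06 × 0.128 = 0.00768
Sum = 0.18045.
Largest term belongs to M4, so M4 is most probable.

M4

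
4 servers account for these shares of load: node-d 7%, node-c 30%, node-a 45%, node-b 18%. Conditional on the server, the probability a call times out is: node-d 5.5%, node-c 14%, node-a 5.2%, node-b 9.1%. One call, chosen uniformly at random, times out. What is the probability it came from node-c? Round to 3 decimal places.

Prior × likelihood for each hypothesis:
  node-d: 0.07 × 0.055 = 0.00385
  node-c: 0.3 × 0.14 = 0.042
  node-a: 0.45 × 0.052 = 0.0234
  node-b: 0.18 × 0.091 = 0.01638
Normalizing constant = 0.08563.
P(node-c | evidence) = 0.042 / 0.08563 ≈ 0.490.

0.490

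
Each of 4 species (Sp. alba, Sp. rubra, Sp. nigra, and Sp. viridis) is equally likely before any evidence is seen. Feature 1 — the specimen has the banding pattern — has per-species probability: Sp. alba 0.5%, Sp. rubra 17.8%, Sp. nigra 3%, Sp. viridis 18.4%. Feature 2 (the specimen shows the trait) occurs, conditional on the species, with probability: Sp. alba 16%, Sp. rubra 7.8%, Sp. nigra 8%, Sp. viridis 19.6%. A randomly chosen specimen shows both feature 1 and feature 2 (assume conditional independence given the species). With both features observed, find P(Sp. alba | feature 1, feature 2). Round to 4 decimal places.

0.0151

Since the prior is uniform, the posterior is proportional to the likelihood:
  Sp. alba: 0.005 × 0.16 = 0.0008
  Sp. rubra: 0.178 × 0.078 = 0.013884
  Sp. nigra: 0.03 × 0.08 = 0.0024
  Sp. viridis: 0.184 × 0.196 = 0.036064
Normalizing constant = 0.053148.
P(Sp. alba | evidence) = 0.0008 / 0.053148 ≈ 0.0151.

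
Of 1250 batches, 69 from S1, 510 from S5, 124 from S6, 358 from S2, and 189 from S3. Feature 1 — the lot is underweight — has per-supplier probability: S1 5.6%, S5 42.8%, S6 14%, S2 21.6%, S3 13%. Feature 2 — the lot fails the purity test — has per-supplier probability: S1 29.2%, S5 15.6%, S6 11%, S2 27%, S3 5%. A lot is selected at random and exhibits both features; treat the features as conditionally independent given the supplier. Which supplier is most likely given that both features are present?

Prior × likelihood for each hypothesis:
  S1: 0.0552 × 0.056 × 0.292 = 0.0009026304
  S5: 0.408 × 0.428 × 0.156 = 0.027241344
  S6: 0.0992 × 0.14 × 0.11 = 0.00152768
  S2: 0.2864 × 0.216 × 0.27 = 0.016702848
  S3: 0.1512 × 0.13 × 0.05 = 0.0009828
Total = 0.0473573024.
Largest term belongs to S5, so S5 is most probable.

S5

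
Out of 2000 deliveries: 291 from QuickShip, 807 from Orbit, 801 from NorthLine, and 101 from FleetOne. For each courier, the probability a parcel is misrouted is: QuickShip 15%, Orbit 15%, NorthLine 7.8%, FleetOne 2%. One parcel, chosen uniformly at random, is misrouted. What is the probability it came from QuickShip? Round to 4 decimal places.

0.1904

Compute prior × likelihood for every hypothesis:
  QuickShip: 0.1455 × 0.15 = 0.021825
  Orbit: 0.4035 × 0.15 = 0.060525
  NorthLine: 0.4005 × 0.078 = 0.031239
  FleetOne: 0.0505 × 0.02 = 0.00101
Total = 0.114599.
P(QuickShip | evidence) = 0.021825 / 0.114599 ≈ 0.1904.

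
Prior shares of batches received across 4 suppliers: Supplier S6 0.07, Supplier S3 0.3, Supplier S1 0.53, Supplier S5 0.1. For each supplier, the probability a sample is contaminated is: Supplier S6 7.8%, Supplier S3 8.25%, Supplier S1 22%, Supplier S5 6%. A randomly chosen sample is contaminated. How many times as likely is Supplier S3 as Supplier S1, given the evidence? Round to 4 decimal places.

Prior × likelihood for each hypothesis:
  Supplier S6: 0.07 × 0.078 = 0.00546
  Supplier S3: 0.3 × 0.0825 = 0.02475
  Supplier S1: 0.53 × 0.22 = 0.1166
  Supplier S5: 0.1 × 0.06 = 0.006
Total = 0.15281.
The ratio is 0.02475 / 0.1166 (the normalizer cancels) = 0.2123.

0.2123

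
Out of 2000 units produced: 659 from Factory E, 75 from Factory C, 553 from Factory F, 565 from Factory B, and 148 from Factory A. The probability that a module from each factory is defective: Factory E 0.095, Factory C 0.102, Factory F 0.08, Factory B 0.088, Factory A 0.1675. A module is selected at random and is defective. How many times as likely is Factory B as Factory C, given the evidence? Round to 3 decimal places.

6.499

Prior × likelihood for each hypothesis:
  Factory E: 0.3295 × 0.095 = 0.0313025
  Factory C: 0.0375 × 0.102 = 0.003825
  Factory F: 0.2765 × 0.08 = 0.02212
  Factory B: 0.2825 × 0.088 = 0.02486
  Factory A: 0.074 × 0.1675 = 0.012395
Normalizing constant = 0.0945025.
The ratio is 0.02486 / 0.003825 (the normalizer cancels) = 6.499.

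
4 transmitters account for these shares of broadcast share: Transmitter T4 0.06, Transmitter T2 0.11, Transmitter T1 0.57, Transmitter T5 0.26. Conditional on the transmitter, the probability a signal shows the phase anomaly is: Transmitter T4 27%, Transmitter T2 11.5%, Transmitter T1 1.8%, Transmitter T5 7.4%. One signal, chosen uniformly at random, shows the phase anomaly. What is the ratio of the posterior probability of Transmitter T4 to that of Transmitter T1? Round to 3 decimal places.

Prior × likelihood for each hypothesis:
  Transmitter T4: 0.06 × 0.27 = 0.0162
  Transmitter T2: 0.11 × 0.115 = 0.01265
  Transmitter T1: 0.57 × 0.018 = 0.01026
  Transmitter T5: 0.26 × 0.074 = 0.01924
Normalizing constant = 0.05835.
The ratio is 0.0162 / 0.01026 (the normalizer cancels) = 1.579.

1.579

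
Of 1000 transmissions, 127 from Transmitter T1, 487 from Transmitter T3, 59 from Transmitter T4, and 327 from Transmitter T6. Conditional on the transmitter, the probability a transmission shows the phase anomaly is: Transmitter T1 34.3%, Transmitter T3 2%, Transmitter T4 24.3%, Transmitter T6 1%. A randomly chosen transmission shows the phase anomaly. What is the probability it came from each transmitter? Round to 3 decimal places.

Compute prior × likelihood for every hypothesis:
  Transmitter T1: 0.127 × 0.343 = 0.043561
  Transmitter T3: 0.487 × 0.02 = 0.00974
  Transmitter T4: 0.059 × 0.243 = 0.014337
  Transmitter T6: 0.327 × 0.01 = 0.00327
Sum = 0.070908.
P(Transmitter T1 | anomaly) = 0.043561/0.070908 ≈ 0.614
P(Transmitter T3 | anomaly) = 0.00974/0.070908 ≈ 0.137
P(Transmitter T4 | anomaly) = 0.014337/0.070908 ≈ 0.202
P(Transmitter T6 | anomaly) = 0.00327/0.070908 ≈ 0.046
(Check: 0.614+0.137+0.202+0.046 = 0.999.)

Transmitter T1 0.614, Transmitter T3 0.137, Transmitter T4 0.202, Transmitter T6 0.046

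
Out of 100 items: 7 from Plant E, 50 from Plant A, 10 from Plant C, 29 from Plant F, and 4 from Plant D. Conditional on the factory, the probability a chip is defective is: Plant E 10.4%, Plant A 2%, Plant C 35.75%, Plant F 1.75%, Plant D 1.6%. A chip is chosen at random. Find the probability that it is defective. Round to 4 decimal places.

Compute prior × likelihood for every hypothesis:
  Plant E: 0.07 × 0.104 = 0.00728
  Plant A: 0.5 × 0.02 = 0.01
  Plant C: 0.1 × 0.3575 = 0.03575
  Plant F: 0.29 × 0.0175 = 0.005075
  Plant D: 0.04 × 0.016 = 0.00064
P(defective) = 0.00728 + 0.01 + 0.03575 + 0.005075 + 0.00064 = 0.058745 → 0.0587.

0.0587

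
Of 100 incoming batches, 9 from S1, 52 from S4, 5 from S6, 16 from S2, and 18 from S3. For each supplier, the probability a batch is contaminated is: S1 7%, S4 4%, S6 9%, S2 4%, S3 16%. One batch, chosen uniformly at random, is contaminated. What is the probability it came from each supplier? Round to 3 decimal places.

S1 0.094, S4 0.311, S6 0.067, S2 0.096, S3 0.431

By Bayes' rule, posterior ∝ prior × likelihood:
  S1: 0.09 × 0.07 = 0.0063
  S4: 0.52 × 0.04 = 0.0208
  S6: 0.05 × 0.09 = 0.0045
  S2: 0.16 × 0.04 = 0.0064
  S3: 0.18 × 0.16 = 0.0288
Total = 0.0668.
P(S1 | contaminated) = 0.0063/0.0668 ≈ 0.094
P(S4 | contaminated) = 0.0208/0.0668 ≈ 0.311
P(S6 | contaminated) = 0.0045/0.0668 ≈ 0.067
P(S2 | contaminated) = 0.0064/0.0668 ≈ 0.096
P(S3 | contaminated) = 0.0288/0.0668 ≈ 0.431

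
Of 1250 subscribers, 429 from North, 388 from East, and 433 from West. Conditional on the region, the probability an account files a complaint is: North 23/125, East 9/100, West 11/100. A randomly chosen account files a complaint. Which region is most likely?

North

Compute prior × likelihood for every hypothesis:
  North: 0.3432 × 0.184 = 0.0631488
  East: 0.3104 × 0.09 = 0.027936
  West: 0.3464 × 0.11 = 0.038104
Total = 0.1291888.
Largest term belongs to North, so North is most probable.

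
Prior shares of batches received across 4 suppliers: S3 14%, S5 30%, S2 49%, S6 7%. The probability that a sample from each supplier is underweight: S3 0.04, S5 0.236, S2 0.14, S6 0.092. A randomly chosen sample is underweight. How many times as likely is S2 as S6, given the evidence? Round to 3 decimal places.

Prior × likelihood for each hypothesis:
  S3: 0.14 × 0.04 = 0.0056
  S5: 0.3 × 0.236 = 0.0708
  S2: 0.49 × 0.14 = 0.0686
  S6: 0.07 × 0.092 = 0.00644
Sum = 0.15144.
The ratio is 0.0686 / 0.00644 (the normalizer cancels) = 10.652.

10.652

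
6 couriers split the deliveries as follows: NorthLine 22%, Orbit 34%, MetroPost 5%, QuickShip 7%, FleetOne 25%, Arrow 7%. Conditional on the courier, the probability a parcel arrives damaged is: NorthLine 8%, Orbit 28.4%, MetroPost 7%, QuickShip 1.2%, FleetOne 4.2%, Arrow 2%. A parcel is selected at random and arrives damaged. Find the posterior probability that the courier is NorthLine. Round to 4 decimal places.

Unnormalized posteriors (prior × likelihood):
  NorthLine: 0.22 × 0.08 = 0.0176
  Orbit: 0.34 × 0.284 = 0.09656
  MetroPost: 0.05 × 0.07 = 0.0035
  QuickShip: 0.07 × 0.012 = 0.00084
  FleetOne: 0.25 × 0.042 = 0.0105
  Arrow: 0.07 × 0.02 = 0.0014
Normalizing constant = 0.1304.
P(NorthLine | evidence) = 0.0176 / 0.1304 ≈ 0.1350.

0.1350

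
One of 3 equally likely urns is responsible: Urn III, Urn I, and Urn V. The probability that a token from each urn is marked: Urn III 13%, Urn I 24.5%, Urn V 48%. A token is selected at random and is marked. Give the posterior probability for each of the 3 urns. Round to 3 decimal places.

With a uniform prior (1/3 each), posterior ∝ likelihood:
  Urn III: 0.13
  Urn I: 0.245
  Urn V: 0.48
Sum = 0.855.
P(Urn III | marked) = 0.13/0.855 ≈ 0.152
P(Urn I | marked) = 0.245/0.855 ≈ 0.287
P(Urn V | marked) = 0.48/0.855 ≈ 0.561
(Check: 0.152+0.287+0.561 = 1.000.)

Urn III 0.152, Urn I 0.287, Urn V 0.561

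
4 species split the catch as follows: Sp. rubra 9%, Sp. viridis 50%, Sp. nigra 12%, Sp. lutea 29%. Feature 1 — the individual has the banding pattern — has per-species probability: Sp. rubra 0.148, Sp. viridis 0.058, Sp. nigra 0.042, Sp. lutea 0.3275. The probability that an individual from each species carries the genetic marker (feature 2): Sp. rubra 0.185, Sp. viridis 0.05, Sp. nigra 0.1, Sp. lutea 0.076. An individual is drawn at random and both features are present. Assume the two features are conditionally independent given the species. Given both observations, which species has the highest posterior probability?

Compute prior × likelihood for every hypothesis:
  Sp. rubra: 0.09 × 0.148 × 0.185 = 0.0024642
  Sp. viridis: 0.5 × 0.058 × 0.05 = 0.00145
  Sp. nigra: 0.12 × 0.042 × 0.1 = 0.000504
  Sp. lutea: 0.29 × 0.3275 × 0.076 = 0.0072181
Total = 0.0116363.
Largest term belongs to Sp. lutea, so Sp. lutea is most probable.

Sp. lutea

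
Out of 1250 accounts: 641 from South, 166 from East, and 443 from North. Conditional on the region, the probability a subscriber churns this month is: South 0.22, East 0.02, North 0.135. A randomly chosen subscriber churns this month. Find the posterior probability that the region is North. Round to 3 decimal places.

0.293

Unnormalized posteriors (prior × likelihood):
  South: 0.5128 × 0.22 = 0.112816
  East: 0.1328 × 0.02 = 0.002656
  North: 0.3544 × 0.135 = 0.047844
Total = 0.163316.
P(North | evidence) = 0.047844 / 0.163316 ≈ 0.293.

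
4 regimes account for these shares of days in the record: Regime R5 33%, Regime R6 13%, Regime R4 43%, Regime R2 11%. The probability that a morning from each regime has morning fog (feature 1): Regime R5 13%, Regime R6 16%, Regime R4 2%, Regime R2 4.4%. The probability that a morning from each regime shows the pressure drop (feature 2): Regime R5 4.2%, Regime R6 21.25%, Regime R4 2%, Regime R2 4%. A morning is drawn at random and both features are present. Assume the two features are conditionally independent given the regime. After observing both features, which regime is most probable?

By Bayes' rule, posterior ∝ prior × likelihood:
  Regime R5: 0.33 × 0.13 × 0.042 = 0.0018018
  Regime R6: 0.13 × 0.16 × 0.2125 = 0.00442
  Regime R4: 0.43 × 0.02 × 0.02 = 0.000172
  Regime R2: 0.11 × 0.044 × 0.04 = 0.0001936
Sum = 0.0065874.
Largest term belongs to Regime R6, so Regime R6 is most probable.

Regime R6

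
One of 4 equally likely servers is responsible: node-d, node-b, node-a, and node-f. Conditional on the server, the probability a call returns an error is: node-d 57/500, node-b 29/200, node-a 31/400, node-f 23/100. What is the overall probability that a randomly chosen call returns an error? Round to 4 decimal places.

With a uniform prior (1/4 each), posterior ∝ likelihood:
  node-d: 0.114
  node-b: 0.145
  node-a: 0.0775
  node-f: 0.23
P(error) = (1/4) × (0.114 + 0.145 + 0.0775 + 0.23) = 0.5665/4 ≈ 0.1416.

0.1416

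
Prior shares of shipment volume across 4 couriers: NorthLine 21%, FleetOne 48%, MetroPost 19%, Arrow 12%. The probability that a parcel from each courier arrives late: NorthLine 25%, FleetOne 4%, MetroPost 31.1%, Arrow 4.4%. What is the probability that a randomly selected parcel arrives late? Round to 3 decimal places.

Unnormalized posteriors (prior × likelihood):
  NorthLine: 0.21 × 0.25 = 0.0525
  FleetOne: 0.48 × 0.04 = 0.0192
  MetroPost: 0.19 × 0.311 = 0.05909
  Arrow: 0.12 × 0.044 = 0.00528
P(late) = 0.0525 + 0.0192 + 0.05909 + 0.00528 = 0.13607 → 0.136.

0.136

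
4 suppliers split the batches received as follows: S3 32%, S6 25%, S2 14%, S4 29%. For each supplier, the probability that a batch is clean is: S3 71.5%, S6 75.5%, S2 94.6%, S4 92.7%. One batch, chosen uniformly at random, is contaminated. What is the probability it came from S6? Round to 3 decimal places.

Taking complements, P(contaminated | each) = S3 0.285, S6 0.245, S2 0.054, S4 0.073.
By Bayes' rule, posterior ∝ prior × likelihood:
  S3: 0.32 × 0.285 = 0.0912
  S6: 0.25 × 0.245 = 0.06125
  S2: 0.14 × 0.054 = 0.00756
  S4: 0.29 × 0.073 = 0.02117
Total = 0.18118.
P(S6 | evidence) = 0.06125 / 0.18118 ≈ 0.338.

0.338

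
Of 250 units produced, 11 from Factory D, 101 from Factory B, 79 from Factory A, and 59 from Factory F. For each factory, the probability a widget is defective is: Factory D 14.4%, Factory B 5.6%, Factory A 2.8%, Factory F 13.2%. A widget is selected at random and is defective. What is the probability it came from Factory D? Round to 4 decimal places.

0.0919

Unnormalized posteriors (prior × likelihood):
  Factory D: 0.044 × 0.144 = 0.006336
  Factory B: 0.404 × 0.056 = 0.022624
  Factory A: 0.316 × 0.028 = 0.008848
  Factory F: 0.236 × 0.132 = 0.031152
Total = 0.06896.
P(Factory D | evidence) = 0.006336 / 0.06896 ≈ 0.0919.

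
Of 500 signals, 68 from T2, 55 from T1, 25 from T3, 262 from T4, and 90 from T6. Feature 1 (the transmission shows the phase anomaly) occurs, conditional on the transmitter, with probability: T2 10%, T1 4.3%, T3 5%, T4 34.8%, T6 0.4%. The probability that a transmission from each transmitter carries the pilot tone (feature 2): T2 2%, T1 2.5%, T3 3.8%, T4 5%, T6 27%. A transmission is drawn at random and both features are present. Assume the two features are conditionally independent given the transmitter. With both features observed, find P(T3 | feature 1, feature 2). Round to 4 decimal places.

0.0097

Unnormalized posteriors (prior × likelihood):
  T2: 0.136 × 0.1 × 0.02 = 0.000272
  T1: 0.11 × 0.043 × 0.025 = 0.00011825
  T3: 0.05 × 0.05 × 0.038 = 0.000095
  T4: 0.524 × 0.348 × 0.05 = 0.0091176
  T6: 0.18 × 0.004 × 0.27 = 0.0001944
Sum = 0.00979725.
P(T3 | evidence) = 0.000095 / 0.00979725 ≈ 0.0097.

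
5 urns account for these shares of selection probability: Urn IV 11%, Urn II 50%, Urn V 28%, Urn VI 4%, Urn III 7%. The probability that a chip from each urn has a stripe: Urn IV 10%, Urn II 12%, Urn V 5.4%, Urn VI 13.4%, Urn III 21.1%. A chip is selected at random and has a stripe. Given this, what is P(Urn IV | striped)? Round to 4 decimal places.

0.1035

By Bayes' rule, posterior ∝ prior × likelihood:
  Urn IV: 0.11 × 0.1 = 0.011
  Urn II: 0.5 × 0.12 = 0.06
  Urn V: 0.28 × 0.054 = 0.01512
  Urn VI: 0.04 × 0.134 = 0.00536
  Urn III: 0.07 × 0.211 = 0.01477
Sum = 0.10625.
P(Urn IV | evidence) = 0.011 / 0.10625 ≈ 0.1035.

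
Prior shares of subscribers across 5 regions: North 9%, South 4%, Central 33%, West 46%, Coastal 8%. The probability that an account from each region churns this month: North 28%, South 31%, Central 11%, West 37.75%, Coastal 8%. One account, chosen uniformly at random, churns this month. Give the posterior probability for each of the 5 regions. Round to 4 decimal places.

Prior × likelihood for each hypothesis:
  North: 0.09 × 0.28 = 0.0252
  South: 0.04 × 0.31 = 0.0124
  Central: 0.33 × 0.11 = 0.0363
  West: 0.46 × 0.3775 = 0.17365
  Coastal: 0.08 × 0.08 = 0.0064
Sum = 0.25395.
P(North | churn) = 0.0252/0.25395 ≈ 0.0992
P(South | churn) = 0.0124/0.25395 ≈ 0.0488
P(Central | churn) = 0.0363/0.25395 ≈ 0.1429
P(West | churn) = 0.17365/0.25395 ≈ 0.6838
P(Coastal | churn) = 0.0064/0.25395 ≈ 0.0252
(Check: 0.0992+0.0488+0.1429+0.6838+0.0252 = 0.9999.)

North 0.0992, South 0.0488, Central 0.1429, West 0.6838, Coastal 0.0252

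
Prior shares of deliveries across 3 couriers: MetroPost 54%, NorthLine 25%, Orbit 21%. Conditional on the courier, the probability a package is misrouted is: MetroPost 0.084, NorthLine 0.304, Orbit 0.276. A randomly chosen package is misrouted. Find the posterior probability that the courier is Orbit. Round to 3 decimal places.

Compute prior × likelihood for every hypothesis:
  MetroPost: 0.54 × 0.084 = 0.04536
  NorthLine: 0.25 × 0.304 = 0.076
  Orbit: 0.21 × 0.276 = 0.05796
Total = 0.17932.
P(Orbit | evidence) = 0.05796 / 0.17932 ≈ 0.323.

0.323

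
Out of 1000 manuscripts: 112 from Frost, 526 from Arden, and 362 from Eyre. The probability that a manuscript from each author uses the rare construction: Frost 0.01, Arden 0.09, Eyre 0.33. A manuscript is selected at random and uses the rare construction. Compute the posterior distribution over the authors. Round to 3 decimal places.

By Bayes' rule, posterior ∝ prior × likelihood:
  Frost: 0.112 × 0.01 = 0.00112
  Arden: 0.526 × 0.09 = 0.04734
  Eyre: 0.362 × 0.33 = 0.11946
Sum = 0.16792.
P(Frost | rare-form) = 0.00112/0.16792 ≈ 0.007
P(Arden | rare-form) = 0.04734/0.16792 ≈ 0.282
P(Eyre | rare-form) = 0.11946/0.16792 ≈ 0.711
(Check: 0.007+0.282+0.711 = 1.000.)

Frost 0.007, Arden 0.282, Eyre 0.711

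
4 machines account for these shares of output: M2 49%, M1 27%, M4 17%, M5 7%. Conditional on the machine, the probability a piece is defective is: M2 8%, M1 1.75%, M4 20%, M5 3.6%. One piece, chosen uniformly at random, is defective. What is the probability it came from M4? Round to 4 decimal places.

Prior × likelihood for each hypothesis:
  M2: 0.49 × 0.08 = 0.0392
  M1: 0.27 × 0.0175 = 0.004725
  M4: 0.17 × 0.2 = 0.034
  M5: 0.07 × 0.036 = 0.00252
Normalizing constant = 0.080445.
P(M4 | evidence) = 0.034 / 0.080445 ≈ 0.4226.

0.4226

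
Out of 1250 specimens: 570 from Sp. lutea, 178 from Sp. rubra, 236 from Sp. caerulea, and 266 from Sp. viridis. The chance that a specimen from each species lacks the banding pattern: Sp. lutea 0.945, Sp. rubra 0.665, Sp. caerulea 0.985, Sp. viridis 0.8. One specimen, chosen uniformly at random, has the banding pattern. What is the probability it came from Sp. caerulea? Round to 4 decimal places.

Taking complements, P(banded | each) = Sp. lutea 0.055, Sp. rubra 0.335, Sp. caerulea 0.015, Sp. viridis 0.2.
By Bayes' rule, posterior ∝ prior × likelihood:
  Sp. lutea: 0.456 × 0.055 = 0.02508
  Sp. rubra: 0.1424 × 0.335 = 0.047704
  Sp. caerulea: 0.1888 × 0.015 = 0.002832
  Sp. viridis: 0.2128 × 0.2 = 0.04256
Sum = 0.118176.
P(Sp. caerulea | evidence) = 0.002832 / 0.118176 ≈ 0.0240.

0.0240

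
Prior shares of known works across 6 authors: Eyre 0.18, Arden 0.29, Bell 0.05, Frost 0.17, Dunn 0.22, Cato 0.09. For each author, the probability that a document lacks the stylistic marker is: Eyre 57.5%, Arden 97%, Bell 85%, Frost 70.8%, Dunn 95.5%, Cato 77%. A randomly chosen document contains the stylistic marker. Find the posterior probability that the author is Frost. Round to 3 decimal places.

Taking complements, P(marker | each) = Eyre 0.425, Arden 0.03, Bell 0.15, Frost 0.292, Dunn 0.045, Cato 0.23.
Compute prior × likelihood for every hypothesis:
  Eyre: 0.18 × 0.425 = 0.0765
  Arden: 0.29 × 0.03 = 0.0087
  Bell: 0.05 × 0.15 = 0.0075
  Frost: 0.17 × 0.292 = 0.04964
  Dunn: 0.22 × 0.045 = 0.0099
  Cato: 0.09 × 0.23 = 0.0207
Sum = 0.17294.
P(Frost | evidence) = 0.04964 / 0.17294 ≈ 0.287.

0.287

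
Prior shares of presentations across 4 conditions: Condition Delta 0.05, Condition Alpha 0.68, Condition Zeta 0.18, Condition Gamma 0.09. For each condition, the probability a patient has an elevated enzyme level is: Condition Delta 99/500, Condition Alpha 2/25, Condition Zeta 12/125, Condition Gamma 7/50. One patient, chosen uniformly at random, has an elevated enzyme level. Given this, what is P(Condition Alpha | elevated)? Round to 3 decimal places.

By Bayes' rule, posterior ∝ prior × likelihood:
  Condition Delta: 0.05 × 0.198 = 0.0099
  Condition Alpha: 0.68 × 0.08 = 0.0544
  Condition Zeta: 0.18 × 0.096 = 0.01728
  Condition Gamma: 0.09 × 0.14 = 0.0126
Total = 0.09418.
P(Condition Alpha | evidence) = 0.0544 / 0.09418 ≈ 0.578.

0.578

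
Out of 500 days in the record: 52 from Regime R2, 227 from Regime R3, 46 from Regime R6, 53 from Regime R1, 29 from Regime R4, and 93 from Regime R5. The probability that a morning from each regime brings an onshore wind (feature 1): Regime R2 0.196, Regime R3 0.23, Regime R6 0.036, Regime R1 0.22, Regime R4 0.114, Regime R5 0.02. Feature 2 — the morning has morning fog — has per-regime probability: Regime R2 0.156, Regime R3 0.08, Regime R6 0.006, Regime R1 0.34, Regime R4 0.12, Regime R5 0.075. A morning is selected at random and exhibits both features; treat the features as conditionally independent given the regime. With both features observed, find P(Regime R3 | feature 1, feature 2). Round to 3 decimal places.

By Bayes' rule, posterior ∝ prior × likelihood:
  Regime R2: 0.104 × 0.196 × 0.156 = 0.003179904
  Regime R3: 0.454 × 0.23 × 0.08 = 0.0083536
  Regime R6: 0.092 × 0.036 × 0.006 = 0.000019872
  Regime R1: 0.106 × 0.22 × 0.34 = 0.0079288
  Regime R4: 0.058 × 0.114 × 0.12 = 0.00079344
  Regime R5: 0.186 × 0.02 × 0.075 = 0.000279
Sum = 0.020554616.
P(Regime R3 | evidence) = 0.0083536 / 0.020554616 ≈ 0.406.

0.406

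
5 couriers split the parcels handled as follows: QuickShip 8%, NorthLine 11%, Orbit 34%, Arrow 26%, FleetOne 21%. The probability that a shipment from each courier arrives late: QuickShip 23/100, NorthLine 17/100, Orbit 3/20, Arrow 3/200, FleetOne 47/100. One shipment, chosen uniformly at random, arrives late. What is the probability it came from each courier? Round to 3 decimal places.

Compute prior × likelihood for every hypothesis:
  QuickShip: 0.08 × 0.23 = 0.0184
  NorthLine: 0.11 × 0.17 = 0.0187
  Orbit: 0.34 × 0.15 = 0.051
  Arrow: 0.26 × 0.015 = 0.0039
  FleetOne: 0.21 × 0.47 = 0.0987
Total = 0.1907.
P(QuickShip | late) = 0.0184/0.1907 ≈ 0.096
P(NorthLine | late) = 0.0187/0.1907 ≈ 0.098
P(Orbit | late) = 0.051/0.1907 ≈ 0.267
P(Arrow | late) = 0.0039/0.1907 ≈ 0.020
P(FleetOne | late) = 0.0987/0.1907 ≈ 0.518

QuickShip 0.096, NorthLine 0.098, Orbit 0.267, Arrow 0.020, FleetOne 0.518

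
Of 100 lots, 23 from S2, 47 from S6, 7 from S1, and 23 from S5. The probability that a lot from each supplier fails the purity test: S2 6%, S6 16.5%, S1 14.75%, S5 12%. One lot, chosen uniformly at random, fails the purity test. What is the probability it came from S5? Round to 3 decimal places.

Prior × likelihood for each hypothesis:
  S2: 0.23 × 0.06 = 0.0138
  S6: 0.47 × 0.165 = 0.07755
  S1: 0.07 × 0.1475 = 0.010325
  S5: 0.23 × 0.12 = 0.0276
Normalizing constant = 0.129275.
P(S5 | evidence) = 0.0276 / 0.129275 ≈ 0.213.

0.213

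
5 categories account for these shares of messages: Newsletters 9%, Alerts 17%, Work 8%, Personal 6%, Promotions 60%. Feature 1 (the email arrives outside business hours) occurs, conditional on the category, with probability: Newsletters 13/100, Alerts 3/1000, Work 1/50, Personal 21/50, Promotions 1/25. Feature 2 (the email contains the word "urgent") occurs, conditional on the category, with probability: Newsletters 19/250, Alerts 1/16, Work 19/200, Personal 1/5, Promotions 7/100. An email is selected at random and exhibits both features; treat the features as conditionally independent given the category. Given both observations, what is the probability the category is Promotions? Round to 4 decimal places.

0.2156

By Bayes' rule, posterior ∝ prior × likelihood:
  Newsletters: 0.09 × 0.13 × 0.076 = 0.0008892
  Alerts: 0.17 × 0.003 × 0.0625 = 0.000031875
  Work: 0.08 × 0.02 × 0.095 = 0.000152
  Personal: 0.06 × 0.42 × 0.2 = 0.00504
  Promotions: 0.6 × 0.04 × 0.07 = 0.00168
Total = 0.007793075.
P(Promotions | evidence) = 0.00168 / 0.007793075 ≈ 0.2156.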